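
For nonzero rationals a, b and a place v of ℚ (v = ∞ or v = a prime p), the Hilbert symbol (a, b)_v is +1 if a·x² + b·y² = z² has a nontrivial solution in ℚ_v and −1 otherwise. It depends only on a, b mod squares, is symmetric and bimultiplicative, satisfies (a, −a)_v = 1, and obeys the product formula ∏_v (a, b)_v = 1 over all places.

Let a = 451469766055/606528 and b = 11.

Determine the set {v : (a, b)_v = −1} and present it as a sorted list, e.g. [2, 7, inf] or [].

(a, b) ≡ (715, 11) mod (ℚ^×)²; places V = {2, 3, 5, 7, 11, 13, 43, ∞}.
(a,b)_3: α=-6, u≡1; β=0, v≡2 (mod 3); (1|3)=+1, (2|3)=-1; sign (−1)^0·+1^0·-1^-6 = +1.
(a,b)_43: α=4, u≡20; β=0, v≡11 (mod 43); (20|43)=-1, (11|43)=+1; sign (−1)^0·-1^0·+1^4 = +1.
(a,b)_7: α=4, u≡1; β=0, v≡4 (mod 7); (1|7)=+1, (4|7)=+1; sign (−1)^0·+1^0·+1^4 = +1.
(a,b)_13: α=-1, u≡4; β=0, v≡11 (mod 13); (4|13)=+1, (11|13)=-1; sign (−1)^0·+1^0·-1^-1 = -1.
(a,b)_11: α=1, u≡7; β=1, v≡1 (mod 11); (7|11)=-1, (1|11)=+1; sign (−1)^1·-1^1·+1^1 = +1.
(a,b)_2: α=-6, β=0; u≡3, v≡3 (mod 8); ε(u)ε(v)=1·1, αω(v)=-6·1, βω(u)=0·1; sum ≡ 1  ⇒  -1.
(a,b)_5: α=1, u≡2; β=0, v≡1 (mod 5); (2|5)=-1, (1|5)=+1; sign (−1)^0·-1^0·+1^1 = +1.
(a,b)_∞: sgn(715)=+, sgn(11)=+, so +1.
|Ram(715, 11)| = 2, even; anisotropic at {2, 13}.

[2, 13]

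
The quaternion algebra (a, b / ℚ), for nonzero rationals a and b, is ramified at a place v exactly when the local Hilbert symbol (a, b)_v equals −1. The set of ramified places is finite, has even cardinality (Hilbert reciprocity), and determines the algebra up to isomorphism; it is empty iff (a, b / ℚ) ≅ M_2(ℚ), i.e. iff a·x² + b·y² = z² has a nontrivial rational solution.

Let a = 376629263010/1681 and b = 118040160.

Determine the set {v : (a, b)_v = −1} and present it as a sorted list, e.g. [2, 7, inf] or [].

[2, 11, 17, 19]

Mod squares: a ≡ 461890, b ≡ 3990. Check v ∈ {∞, 2, 3, 5, 7, 11, 13, 17, 19, 41, 43}.
v=43: a=43^2·(≡42), b=43^2·(≡28) mod 43; (42|43)=-1, (28|43)=-1; (−1)^{2·2·21}·(-1)^2·(-1)^2 = +1.
v=13: a=13^1·(≡9), b=13^0·(≡4) mod 13; (9|13)=+1, (4|13)=+1; (−1)^{1·0·6}·(+1)^0·(+1)^1 = +1.
v=∞: 461890 > 0 and 3990 > 0  ⇒  (a,b)_∞ = +1.
v=11: a=11^1·(≡4), b=11^0·(≡7) mod 11; (4|11)=+1, (7|11)=-1; (−1)^{1·0·5}·(+1)^0·(-1)^1 = -1.
v=19: a=19^1·(≡5), b=19^1·(≡1) mod 19; (5|19)=+1, (1|19)=+1; (−1)^{1·1·9}·(+1)^1·(+1)^1 = -1.
v=7: a=7^2·(≡4), b=7^1·(≡6) mod 7; (4|7)=+1, (6|7)=-1; (−1)^{2·1·3}·(+1)^1·(-1)^2 = +1.
v=17: a=17^1·(≡9), b=17^0·(≡14) mod 17; (9|17)=+1, (14|17)=-1; (−1)^{1·0·8}·(+1)^0·(-1)^1 = -1.
v=2: v_2(a)=1, v_2(b)=5; units ≡ 1, 3 (mod 8); ε·ε+αω+βω = 0·1+1·1+5·0 ≡ 1  ⇒  (a,b)_2 = -1.
v=41: a=41^-2·(≡25), b=41^0·(≡12) mod 41; (25|41)=+1, (12|41)=-1; (−1)^{-2·0·20}·(+1)^0·(-1)^-2 = +1.
v=3: a=3^2·(≡1), b=3^1·(≡1) mod 3; (1|3)=+1, (1|3)=+1; (−1)^{2·1·1}·(+1)^1·(+1)^2 = +1.
v=5: a=5^1·(≡2), b=5^1·(≡2) mod 5; (2|5)=-1, (2|5)=-1; (−1)^{1·1·2}·(-1)^1·(-1)^1 = +1.
(461890, 3990 / ℚ) ramifies at {2, 11, 17, 19}: a division algebra.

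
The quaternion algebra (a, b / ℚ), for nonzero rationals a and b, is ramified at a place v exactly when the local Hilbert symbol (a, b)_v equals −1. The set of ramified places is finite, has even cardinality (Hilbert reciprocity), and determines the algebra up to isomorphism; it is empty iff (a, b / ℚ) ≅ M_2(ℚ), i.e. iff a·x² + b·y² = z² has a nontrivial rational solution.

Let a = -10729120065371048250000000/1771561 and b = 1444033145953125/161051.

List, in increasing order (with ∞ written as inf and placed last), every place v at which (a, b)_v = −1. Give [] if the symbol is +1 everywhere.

[2, 3]

(a, b) ≡ (-2730, 231) mod (ℚ^×)²; places V = {2, 3, 5, 7, 11, 13, ∞}.
(a,b)_∞: sgn(-2730)=−, sgn(231)=+, so +1.
(a,b)_13: α=3, u≡8; β=2, v≡9 (mod 13); (8|13)=-1, (9|13)=+1; sign (−1)^0·-1^2·+1^3 = +1.
(a,b)_11: α=-6, u≡3; β=-5, v≡2 (mod 11); (3|11)=+1, (2|11)=-1; sign (−1)^0·+1^-5·-1^-6 = +1.
(a,b)_3: α=19, u≡2; β=13, v≡2 (mod 3); (2|3)=-1, (2|3)=-1; sign (−1)^1·-1^13·-1^19 = -1.
(a,b)_2: α=7, β=0; u≡3, v≡7 (mod 8); ε(u)ε(v)=1·1, αω(v)=7·0, βω(u)=0·1; sum ≡ 1  ⇒  -1.
(a,b)_5: α=9, u≡1; β=6, v≡1 (mod 5); (1|5)=+1, (1|5)=+1; sign (−1)^0·+1^6·+1^9 = +1.
(a,b)_7: α=5, u≡1; β=3, v≡5 (mod 7); (1|7)=+1, (5|7)=-1; sign (−1)^1·+1^3·-1^5 = +1.
Ram(-2730, 231) = {2, 3}; no ℚ_2-point on the conic.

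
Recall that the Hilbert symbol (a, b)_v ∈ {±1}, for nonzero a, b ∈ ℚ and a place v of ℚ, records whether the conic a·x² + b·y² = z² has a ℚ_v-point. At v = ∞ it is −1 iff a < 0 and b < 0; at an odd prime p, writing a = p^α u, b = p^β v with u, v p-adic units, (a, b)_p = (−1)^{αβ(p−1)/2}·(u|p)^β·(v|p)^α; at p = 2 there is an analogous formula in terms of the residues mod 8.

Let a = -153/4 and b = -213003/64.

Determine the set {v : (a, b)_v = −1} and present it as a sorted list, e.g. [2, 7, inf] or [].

(a, b) ≡ (-17, -483) mod (ℚ^×)²; places V = {2, 3, 7, 17, 23, ∞}.
(a,b)_∞: sgn(-17)=−, sgn(-483)=−, so -1.
(a,b)_23: α=0, u≡2; β=1, v≡3 (mod 23); (2|23)=+1, (3|23)=+1; sign (−1)^0·+1^1·+1^0 = +1.
(a,b)_17: α=1, u≡2; β=0, v≡11 (mod 17); (2|17)=+1, (11|17)=-1; sign (−1)^0·+1^0·-1^1 = -1.
(a,b)_3: α=2, u≡1; β=3, v≡1 (mod 3); (1|3)=+1, (1|3)=+1; sign (−1)^0·+1^3·+1^2 = +1.
(a,b)_7: α=0, u≡2; β=3, v≡2 (mod 7); (2|7)=+1, (2|7)=+1; sign (−1)^0·+1^3·+1^0 = +1.
(a,b)_2: α=-2, β=-6; u≡7, v≡5 (mod 8); ε(u)ε(v)=1·0, αω(v)=-2·1, βω(u)=-6·0; sum ≡ 0  ⇒  +1.
|Ram(-17, -483)| = 2, even; anisotropic at {17, ∞}.

[17, inf]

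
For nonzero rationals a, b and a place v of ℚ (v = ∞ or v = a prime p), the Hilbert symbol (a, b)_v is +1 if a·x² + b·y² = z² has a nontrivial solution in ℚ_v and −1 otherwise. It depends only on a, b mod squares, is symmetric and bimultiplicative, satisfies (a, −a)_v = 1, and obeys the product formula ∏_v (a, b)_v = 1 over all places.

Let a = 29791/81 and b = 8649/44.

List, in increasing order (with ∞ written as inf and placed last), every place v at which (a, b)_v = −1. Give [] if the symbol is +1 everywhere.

(a, b) ≡ (31, 11) mod (ℚ^×)²; places V = {2, 3, 11, 31, ∞}.
(a,b)_∞: sgn(31)=+, sgn(11)=+, so +1.
(a,b)_11: α=0, u≡9; β=-1, v≡9 (mod 11); (9|11)=+1, (9|11)=+1; sign (−1)^0·+1^-1·+1^0 = +1.
(a,b)_31: α=3, u≡18; β=2, v≡15 (mod 31); (18|31)=+1, (15|31)=-1; sign (−1)^0·+1^2·-1^3 = -1.
(a,b)_3: α=-4, u≡1; β=2, v≡2 (mod 3); (1|3)=+1, (2|3)=-1; sign (−1)^0·+1^2·-1^-4 = +1.
(a,b)_2: α=0, β=-2; u≡7, v≡3 (mod 8); ε(u)ε(v)=1·1, αω(v)=0·1, βω(u)=-2·0; sum ≡ 1  ⇒  -1.
(31, 11 / ℚ) ramifies at {2, 31}: a division algebra.

[2, 31]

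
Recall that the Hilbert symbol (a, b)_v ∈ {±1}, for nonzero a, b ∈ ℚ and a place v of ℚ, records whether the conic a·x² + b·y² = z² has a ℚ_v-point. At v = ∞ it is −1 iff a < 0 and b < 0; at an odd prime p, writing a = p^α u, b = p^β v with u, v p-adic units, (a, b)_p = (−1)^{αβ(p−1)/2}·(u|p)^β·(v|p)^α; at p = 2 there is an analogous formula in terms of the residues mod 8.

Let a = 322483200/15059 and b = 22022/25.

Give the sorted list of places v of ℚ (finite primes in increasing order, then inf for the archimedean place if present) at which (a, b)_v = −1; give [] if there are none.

Mod squares: a ≡ 138567, b ≡ 182. Check v ∈ {∞, 2, 3, 5, 7, 11, 13, 17, 19, 37}.
v=19: a=19^1·(≡16), b=19^0·(≡16) mod 19; (16|19)=+1, (16|19)=+1; (−1)^{1·0·9}·(+1)^0·(+1)^1 = +1.
v=2: v_2(a)=10, v_2(b)=1; units ≡ 7, 3 (mod 8); ε·ε+αω+βω = 1·1+10·1+1·0 ≡ 1  ⇒  (a,b)_2 = -1.
v=∞: 138567 > 0 and 182 > 0  ⇒  (a,b)_∞ = +1.
v=13: a=13^1·(≡12), b=13^1·(≡9) mod 13; (12|13)=+1, (9|13)=+1; (−1)^{1·1·6}·(+1)^1·(+1)^1 = +1.
v=17: a=17^1·(≡1), b=17^0·(≡3) mod 17; (1|17)=+1, (3|17)=-1; (−1)^{1·0·8}·(+1)^0·(-1)^1 = -1.
v=3: a=3^1·(≡1), b=3^0·(≡2) mod 3; (1|3)=+1, (2|3)=-1; (−1)^{1·0·1}·(+1)^0·(-1)^1 = -1.
v=37: a=37^-2·(≡14), b=37^0·(≡21) mod 37; (14|37)=-1, (21|37)=+1; (−1)^{-2·0·18}·(-1)^0·(+1)^-2 = +1.
v=5: a=5^2·(≡2), b=5^-2·(≡2) mod 5; (2|5)=-1, (2|5)=-1; (−1)^{2·-2·2}·(-1)^-2·(-1)^2 = +1.
v=7: a=7^0·(≡2), b=7^1·(≡6) mod 7; (2|7)=+1, (6|7)=-1; (−1)^{0·1·3}·(+1)^1·(-1)^0 = +1.
v=11: a=11^-1·(≡10), b=11^2·(≡2) mod 11; (10|11)=-1, (2|11)=-1; (−1)^{-1·2·5}·(-1)^2·(-1)^-1 = -1.
(138567, 182 / ℚ) ramifies at {2, 3, 11, 17}: a division algebra.

[2, 3, 11, 17]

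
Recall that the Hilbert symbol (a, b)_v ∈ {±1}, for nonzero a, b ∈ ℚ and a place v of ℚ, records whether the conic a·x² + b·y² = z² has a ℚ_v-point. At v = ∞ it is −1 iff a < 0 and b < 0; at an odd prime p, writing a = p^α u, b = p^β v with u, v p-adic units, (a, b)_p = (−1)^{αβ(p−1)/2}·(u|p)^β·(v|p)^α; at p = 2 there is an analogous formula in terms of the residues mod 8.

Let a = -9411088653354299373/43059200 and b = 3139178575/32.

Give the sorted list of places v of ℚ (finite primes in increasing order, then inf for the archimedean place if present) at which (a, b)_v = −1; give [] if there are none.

[19, 23]

(a, b) ≡ (-874, 494) mod (ℚ^×)²; places V = {2, 3, 5, 7, 11, 13, 19, 23, 29, 31, ∞}.
(a,b)_11: α=4, u≡2; β=0, v≡6 (mod 11); (2|11)=-1, (6|11)=-1; sign (−1)^0·-1^0·-1^4 = +1.
(a,b)_7: α=2, u≡4; β=0, v≡2 (mod 7); (4|7)=+1, (2|7)=+1; sign (−1)^0·+1^0·+1^2 = +1.
(a,b)_∞: sgn(-874)=−, sgn(494)=+, so +1.
(a,b)_2: α=-11, β=-5; u≡3, v≡7 (mod 8); ε(u)ε(v)=1·1, αω(v)=-11·0, βω(u)=-5·1; sum ≡ 0  ⇒  +1.
(a,b)_23: α=3, u≡13; β=2, v≡22 (mod 23); (13|23)=+1, (22|23)=-1; sign (−1)^0·+1^2·-1^3 = -1.
(a,b)_29: α=-2, u≡24; β=0, v≡20 (mod 29); (24|29)=+1, (20|29)=+1; sign (−1)^0·+1^0·+1^-2 = +1.
(a,b)_31: α=2, u≡18; β=2, v≡12 (mod 31); (18|31)=+1, (12|31)=-1; sign (−1)^0·+1^2·-1^2 = +1.
(a,b)_19: α=1, u≡6; β=1, v≡11 (mod 19); (6|19)=+1, (11|19)=+1; sign (−1)^1·+1^1·+1^1 = -1.
(a,b)_3: α=10, u≡2; β=0, v≡2 (mod 3); (2|3)=-1, (2|3)=-1; sign (−1)^0·-1^0·-1^10 = +1.
(a,b)_5: α=-2, u≡4; β=2, v≡4 (mod 5); (4|5)=+1, (4|5)=+1; sign (−1)^0·+1^2·+1^-2 = +1.
(a,b)_13: α=0, u≡3; β=1, v≡9 (mod 13); (3|13)=+1, (9|13)=+1; sign (−1)^0·+1^1·+1^0 = +1.
(-874, 494 / ℚ) ramifies at {19, 23}: a division algebra.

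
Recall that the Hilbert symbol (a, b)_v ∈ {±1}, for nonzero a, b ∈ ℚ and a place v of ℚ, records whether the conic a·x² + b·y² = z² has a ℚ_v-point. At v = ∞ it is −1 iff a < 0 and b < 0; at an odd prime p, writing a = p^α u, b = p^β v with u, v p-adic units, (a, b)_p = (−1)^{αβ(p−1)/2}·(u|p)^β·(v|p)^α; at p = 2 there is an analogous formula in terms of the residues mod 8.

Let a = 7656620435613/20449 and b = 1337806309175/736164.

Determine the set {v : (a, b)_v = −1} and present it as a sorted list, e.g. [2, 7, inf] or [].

Mod squares: a ≡ 1751173, b ≡ 3778847. Check v ∈ {∞, 2, 3, 5, 7, 11, 13, 17, 19, 37, 41, 47, 53}.
v=3: a=3^2·(≡1), b=3^-2·(≡2) mod 3; (1|3)=+1, (2|3)=-1; (−1)^{2·-2·1}·(+1)^-2·(-1)^2 = +1.
v=5: a=5^0·(≡2), b=5^2·(≡3) mod 5; (2|5)=-1, (3|5)=-1; (−1)^{0·2·2}·(-1)^2·(-1)^0 = +1.
v=13: a=13^-2·(≡8), b=13^-2·(≡11) mod 13; (8|13)=-1, (11|13)=-1; (−1)^{-2·-2·6}·(-1)^-2·(-1)^-2 = +1.
v=2: v_2(a)=0, v_2(b)=-2; units ≡ 5, 7 (mod 8); ε·ε+αω+βω = 0·1+0·0+-2·1 ≡ 0  ⇒  (a,b)_2 = +1.
v=7: a=7^0·(≡1), b=7^2·(≡1) mod 7; (1|7)=+1, (1|7)=+1; (−1)^{0·2·3}·(+1)^2·(+1)^0 = +1.
v=∞: 1751173 > 0 and 3778847 > 0  ⇒  (a,b)_∞ = +1.
v=37: a=37^1·(≡23), b=37^1·(≡36) mod 37; (23|37)=-1, (36|37)=+1; (−1)^{1·1·18}·(-1)^1·(+1)^1 = -1.
v=11: a=11^-2·(≡7), b=11^-2·(≡6) mod 11; (7|11)=-1, (6|11)=-1; (−1)^{-2·-2·5}·(-1)^-2·(-1)^-2 = +1.
v=41: a=41^2·(≡26), b=41^1·(≡33) mod 41; (26|41)=-1, (33|41)=+1; (−1)^{2·1·20}·(-1)^1·(+1)^2 = -1.
v=53: a=53^1·(≡23), b=53^1·(≡35) mod 53; (23|53)=-1, (35|53)=-1; (−1)^{1·1·26}·(-1)^1·(-1)^1 = +1.
v=47: a=47^1·(≡11), b=47^1·(≡29) mod 47; (11|47)=-1, (29|47)=-1; (−1)^{1·1·23}·(-1)^1·(-1)^1 = -1.
v=19: a=19^1·(≡11), b=19^0·(≡14) mod 19; (11|19)=+1, (14|19)=-1; (−1)^{1·0·9}·(+1)^0·(-1)^1 = -1.
v=17: a=17^2·(≡10), b=17^2·(≡8) mod 17; (10|17)=-1, (8|17)=+1; (−1)^{2·2·8}·(-1)^2·(+1)^2 = +1.
(1751173, 3778847 / ℚ) ramifies at {19, 37, 41, 47}: a division algebra.

[19, 37, 41, 47]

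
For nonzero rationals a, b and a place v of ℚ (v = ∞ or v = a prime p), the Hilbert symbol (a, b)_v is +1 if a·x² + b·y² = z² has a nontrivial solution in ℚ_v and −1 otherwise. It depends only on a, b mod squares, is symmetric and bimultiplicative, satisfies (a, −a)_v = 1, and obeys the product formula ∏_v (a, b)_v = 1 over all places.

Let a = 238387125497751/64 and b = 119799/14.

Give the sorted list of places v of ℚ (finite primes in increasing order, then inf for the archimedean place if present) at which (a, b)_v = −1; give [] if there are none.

[7, 17, 31, 37]

Mod squares: a ≡ 1345431, b ≡ 20706. Check v ∈ {∞, 2, 3, 7, 17, 23, 29, 31, 37}.
v=2: v_2(a)=-6, v_2(b)=-1; units ≡ 7, 1 (mod 8); ε·ε+αω+βω = 1·0+-6·0+-1·0 ≡ 0  ⇒  (a,b)_2 = +1.
v=∞: 1345431 > 0 and 20706 > 0  ⇒  (a,b)_∞ = +1.
v=31: a=31^1·(≡10), b=31^0·(≡21) mod 31; (10|31)=+1, (21|31)=-1; (−1)^{1·0·15}·(+1)^0·(-1)^1 = -1.
v=3: a=3^7·(≡1), b=3^5·(≡2) mod 3; (1|3)=+1, (2|3)=-1; (−1)^{7·5·1}·(+1)^5·(-1)^7 = +1.
v=37: a=37^1·(≡13), b=37^0·(≡18) mod 37; (13|37)=-1, (18|37)=-1; (−1)^{1·0·18}·(-1)^0·(-1)^1 = -1.
v=29: a=29^2·(≡16), b=29^1·(≡3) mod 29; (16|29)=+1, (3|29)=-1; (−1)^{2·1·14}·(+1)^1·(-1)^2 = +1.
v=7: a=7^0·(≡6), b=7^-1·(≡4) mod 7; (6|7)=-1, (4|7)=+1; (−1)^{0·-1·3}·(-1)^-1·(+1)^0 = -1.
v=17: a=17^3·(≡15), b=17^1·(≡14) mod 17; (15|17)=+1, (14|17)=-1; (−1)^{3·1·8}·(+1)^1·(-1)^3 = -1.
v=23: a=23^1·(≡16), b=23^0·(≡6) mod 23; (16|23)=+1, (6|23)=+1; (−1)^{1·0·11}·(+1)^0·(+1)^1 = +1.
|Ram(1345431, 20706)| = 4, even; anisotropic at {7, 17, 31, 37}.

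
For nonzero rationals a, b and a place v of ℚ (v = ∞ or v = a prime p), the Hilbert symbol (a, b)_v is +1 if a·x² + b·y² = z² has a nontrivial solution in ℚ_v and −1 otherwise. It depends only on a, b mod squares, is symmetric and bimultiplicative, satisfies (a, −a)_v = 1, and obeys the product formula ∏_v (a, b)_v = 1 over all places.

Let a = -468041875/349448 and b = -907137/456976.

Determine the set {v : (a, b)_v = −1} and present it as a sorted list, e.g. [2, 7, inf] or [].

[29, inf]

Mod squares: a ≡ -30566, b ≡ -17. Check v ∈ {∞, 2, 3, 5, 7, 11, 13, 17, 19, 29, 31}.
v=31: a=31^1·(≡13), b=31^0·(≡28) mod 31; (13|31)=-1, (28|31)=+1; (−1)^{1·0·15}·(-1)^0·(+1)^1 = +1.
v=17: a=17^1·(≡13), b=17^1·(≡15) mod 17; (13|17)=+1, (15|17)=+1; (−1)^{1·1·8}·(+1)^1·(+1)^1 = +1.
v=7: a=7^2·(≡3), b=7^2·(≡1) mod 7; (3|7)=-1, (1|7)=+1; (−1)^{2·2·3}·(-1)^2·(+1)^2 = +1.
v=2: v_2(a)=-3, v_2(b)=-4; units ≡ 5, 7 (mod 8); ε·ε+αω+βω = 0·1+-3·0+-4·1 ≡ 0  ⇒  (a,b)_2 = +1.
v=19: a=19^-2·(≡17), b=19^0·(≡8) mod 19; (17|19)=+1, (8|19)=-1; (−1)^{-2·0·9}·(+1)^0·(-1)^-2 = +1.
v=13: a=13^0·(≡3), b=13^-4·(≡1) mod 13; (3|13)=+1, (1|13)=+1; (−1)^{0·-4·6}·(+1)^-4·(+1)^0 = +1.
v=29: a=29^1·(≡17), b=29^0·(≡27) mod 29; (17|29)=-1, (27|29)=-1; (−1)^{1·0·14}·(-1)^0·(-1)^1 = -1.
v=3: a=3^0·(≡1), b=3^2·(≡1) mod 3; (1|3)=+1, (1|3)=+1; (−1)^{0·2·1}·(+1)^2·(+1)^0 = +1.
v=∞: -30566 < 0 and -17 < 0  ⇒  (a,b)_∞ = -1.
v=5: a=5^4·(≡1), b=5^0·(≡3) mod 5; (1|5)=+1, (3|5)=-1; (−1)^{4·0·2}·(+1)^0·(-1)^4 = +1.
v=11: a=11^-2·(≡3), b=11^2·(≡9) mod 11; (3|11)=+1, (9|11)=+1; (−1)^{-2·2·5}·(+1)^2·(+1)^-2 = +1.
|Ram(-30566, -17)| = 2, even; anisotropic at {29, ∞}.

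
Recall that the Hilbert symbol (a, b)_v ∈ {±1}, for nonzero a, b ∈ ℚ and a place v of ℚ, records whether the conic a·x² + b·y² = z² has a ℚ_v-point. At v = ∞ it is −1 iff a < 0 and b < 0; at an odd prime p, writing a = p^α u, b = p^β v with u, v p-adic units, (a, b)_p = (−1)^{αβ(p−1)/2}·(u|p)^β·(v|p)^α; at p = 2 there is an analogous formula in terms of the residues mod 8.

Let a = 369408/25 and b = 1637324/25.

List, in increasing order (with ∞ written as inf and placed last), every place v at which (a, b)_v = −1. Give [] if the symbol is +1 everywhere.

Mod squares: a ≡ 1443, b ≡ 299. Check v ∈ {∞, 2, 3, 5, 13, 23, 37}.
v=5: a=5^-2·(≡3), b=5^-2·(≡4) mod 5; (3|5)=-1, (4|5)=+1; (−1)^{-2·-2·2}·(-1)^-2·(+1)^-2 = +1.
v=37: a=37^1·(≡19), b=37^2·(≡36) mod 37; (19|37)=-1, (36|37)=+1; (−1)^{1·2·18}·(-1)^2·(+1)^1 = +1.
v=∞: 1443 > 0 and 299 > 0  ⇒  (a,b)_∞ = +1.
v=13: a=13^1·(≡2), b=13^1·(≡9) mod 13; (2|13)=-1, (9|13)=+1; (−1)^{1·1·6}·(-1)^1·(+1)^1 = -1.
v=3: a=3^1·(≡1), b=3^0·(≡2) mod 3; (1|3)=+1, (2|3)=-1; (−1)^{1·0·1}·(+1)^0·(-1)^1 = -1.
v=23: a=23^0·(≡14), b=23^1·(≡13) mod 23; (14|23)=-1, (13|23)=+1; (−1)^{0·1·11}·(-1)^1·(+1)^0 = -1.
v=2: v_2(a)=8, v_2(b)=2; units ≡ 3, 3 (mod 8); ε·ε+αω+βω = 1·1+8·1+2·1 ≡ 1  ⇒  (a,b)_2 = -1.
(1443, 299 / ℚ) ramifies at {2, 3, 13, 23}: a division algebra.

[2, 3, 13, 23]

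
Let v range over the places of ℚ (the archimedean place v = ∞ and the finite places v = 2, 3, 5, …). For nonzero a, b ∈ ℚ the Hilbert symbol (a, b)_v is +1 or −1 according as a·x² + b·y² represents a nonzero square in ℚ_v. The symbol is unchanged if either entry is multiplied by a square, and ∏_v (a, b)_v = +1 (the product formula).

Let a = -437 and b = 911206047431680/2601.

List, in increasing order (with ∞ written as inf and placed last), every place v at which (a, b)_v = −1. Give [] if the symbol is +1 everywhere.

(a, b) ≡ (-437, 95095) mod (ℚ^×)²; places V = {2, 3, 5, 7, 11, 13, 17, 19, 23, ∞}.
(a,b)_19: α=1, u≡15; β=3, v≡2 (mod 19); (15|19)=-1, (2|19)=-1; sign (−1)^1·-1^3·-1^1 = -1.
(a,b)_∞: sgn(-437)=−, sgn(95095)=+, so +1.
(a,b)_13: α=0, u≡5; β=1, v≡10 (mod 13); (5|13)=-1, (10|13)=+1; sign (−1)^0·-1^1·+1^0 = -1.
(a,b)_2: α=0, β=10; u≡3, v≡7 (mod 8); ε(u)ε(v)=1·1, αω(v)=0·0, βω(u)=10·1; sum ≡ 1  ⇒  -1.
(a,b)_23: α=1, u≡4; β=2, v≡18 (mod 23); (4|23)=+1, (18|23)=+1; sign (−1)^0·+1^2·+1^1 = +1.
(a,b)_11: α=0, u≡3; β=1, v≡2 (mod 11); (3|11)=+1, (2|11)=-1; sign (−1)^0·+1^1·-1^0 = +1.
(a,b)_3: α=0, u≡1; β=-2, v≡1 (mod 3); (1|3)=+1, (1|3)=+1; sign (−1)^0·+1^-2·+1^0 = +1.
(a,b)_17: α=0, u≡5; β=-2, v≡10 (mod 17); (5|17)=-1, (10|17)=-1; sign (−1)^0·-1^-2·-1^0 = +1.
(a,b)_5: α=0, u≡3; β=1, v≡1 (mod 5); (3|5)=-1, (1|5)=+1; sign (−1)^0·-1^1·+1^0 = -1.
(a,b)_7: α=0, u≡4; β=3, v≡5 (mod 7); (4|7)=+1, (5|7)=-1; sign (−1)^0·+1^3·-1^0 = +1.
|Ram(-437, 95095)| = 4, even; anisotropic at {2, 5, 13, 19}.

[2, 5, 13, 19]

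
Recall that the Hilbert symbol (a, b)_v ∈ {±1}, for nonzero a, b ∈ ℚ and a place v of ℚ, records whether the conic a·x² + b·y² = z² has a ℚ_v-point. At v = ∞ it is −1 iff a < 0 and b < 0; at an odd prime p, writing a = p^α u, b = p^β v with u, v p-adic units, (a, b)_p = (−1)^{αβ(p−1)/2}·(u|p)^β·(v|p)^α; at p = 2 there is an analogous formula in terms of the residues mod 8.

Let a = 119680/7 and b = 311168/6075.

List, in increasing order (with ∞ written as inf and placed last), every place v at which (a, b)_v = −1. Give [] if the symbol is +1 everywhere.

[2, 7, 11, 17]

Mod squares: a ≡ 13090, b ≡ 14586. Check v ∈ {∞, 2, 3, 5, 7, 11, 13, 17}.
v=17: a=17^1·(≡10), b=17^1·(≡2) mod 17; (10|17)=-1, (2|17)=+1; (−1)^{1·1·8}·(-1)^1·(+1)^1 = -1.
v=7: a=7^-1·(≡1), b=7^0·(≡3) mod 7; (1|7)=+1, (3|7)=-1; (−1)^{-1·0·3}·(+1)^0·(-1)^-1 = -1.
v=13: a=13^0·(≡4), b=13^1·(≡4) mod 13; (4|13)=+1, (4|13)=+1; (−1)^{0·1·6}·(+1)^1·(+1)^0 = +1.
v=2: v_2(a)=7, v_2(b)=7; units ≡ 1, 5 (mod 8); ε·ε+αω+βω = 0·0+7·1+7·0 ≡ 1  ⇒  (a,b)_2 = -1.
v=11: a=11^1·(≡8), b=11^1·(≡6) mod 11; (8|11)=-1, (6|11)=-1; (−1)^{1·1·5}·(-1)^1·(-1)^1 = -1.
v=∞: 13090 > 0 and 14586 > 0  ⇒  (a,b)_∞ = +1.
v=3: a=3^0·(≡1), b=3^-5·(≡2) mod 3; (1|3)=+1, (2|3)=-1; (−1)^{0·-5·1}·(+1)^-5·(-1)^0 = +1.
v=5: a=5^1·(≡3), b=5^-2·(≡1) mod 5; (3|5)=-1, (1|5)=+1; (−1)^{1·-2·2}·(-1)^-2·(+1)^1 = +1.
(13090, 14586 / ℚ) ramifies at {2, 7, 11, 17}: a division algebra.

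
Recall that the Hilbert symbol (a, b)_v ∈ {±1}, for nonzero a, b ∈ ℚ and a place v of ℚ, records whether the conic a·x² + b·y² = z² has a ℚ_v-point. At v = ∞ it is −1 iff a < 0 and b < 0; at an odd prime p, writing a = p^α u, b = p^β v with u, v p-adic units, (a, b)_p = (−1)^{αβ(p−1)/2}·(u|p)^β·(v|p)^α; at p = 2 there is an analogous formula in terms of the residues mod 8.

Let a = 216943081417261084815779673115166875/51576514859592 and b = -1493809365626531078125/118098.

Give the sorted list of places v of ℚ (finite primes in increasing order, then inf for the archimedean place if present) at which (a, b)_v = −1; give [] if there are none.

Mod squares: a ≡ 646646, b ≡ -71162. Check v ∈ {∞, 2, 3, 5, 7, 11, 13, 17, 19, 23, 31, 41, 43, 47}.
v=3: a=3^-20·(≡2), b=3^-10·(≡1) mod 3; (2|3)=-1, (1|3)=+1; (−1)^{-20·-10·1}·(-1)^-10·(+1)^-20 = +1.
v=41: a=41^4·(≡28), b=41^0·(≡17) mod 41; (28|41)=-1, (17|41)=-1; (−1)^{4·0·20}·(-1)^0·(-1)^4 = +1.
v=43: a=43^-2·(≡28), b=43^0·(≡32) mod 43; (28|43)=-1, (32|43)=-1; (−1)^{-2·0·21}·(-1)^0·(-1)^-2 = +1.
v=13: a=13^1·(≡10), b=13^1·(≡10) mod 13; (10|13)=+1, (10|13)=+1; (−1)^{1·1·6}·(+1)^1·(+1)^1 = +1.
v=17: a=17^1·(≡2), b=17^1·(≡13) mod 17; (2|17)=+1, (13|17)=+1; (−1)^{1·1·8}·(+1)^1·(+1)^1 = +1.
v=∞: 646646 > 0 and -71162 < 0  ⇒  (a,b)_∞ = +1.
v=2: v_2(a)=-3, v_2(b)=-1; units ≡ 3, 3 (mod 8); ε·ε+αω+βω = 1·1+-3·1+-1·1 ≡ 1  ⇒  (a,b)_2 = -1.
v=11: a=11^7·(≡6), b=11^4·(≡8) mod 11; (6|11)=-1, (8|11)=-1; (−1)^{7·4·5}·(-1)^4·(-1)^7 = -1.
v=23: a=23^4·(≡16), b=23^3·(≡15) mod 23; (16|23)=+1, (15|23)=-1; (−1)^{4·3·11}·(+1)^3·(-1)^4 = +1.
v=7: a=7^1·(≡3), b=7^1·(≡5) mod 7; (3|7)=-1, (5|7)=-1; (−1)^{1·1·3}·(-1)^1·(-1)^1 = -1.
v=19: a=19^3·(≡5), b=19^2·(≡14) mod 19; (5|19)=+1, (14|19)=-1; (−1)^{3·2·9}·(+1)^2·(-1)^3 = -1.
v=5: a=5^4·(≡1), b=5^6·(≡2) mod 5; (1|5)=+1, (2|5)=-1; (−1)^{4·6·2}·(+1)^6·(-1)^4 = +1.
v=47: a=47^2·(≡20), b=47^0·(≡40) mod 47; (20|47)=-1, (40|47)=-1; (−1)^{2·0·23}·(-1)^0·(-1)^2 = +1.
v=31: a=31^2·(≡30), b=31^2·(≡7) mod 31; (30|31)=-1, (7|31)=+1; (−1)^{2·2·15}·(-1)^2·(+1)^2 = +1.
(646646, -71162 / ℚ) ramifies at {2, 7, 11, 19}: a division algebra.

[2, 7, 11, 19]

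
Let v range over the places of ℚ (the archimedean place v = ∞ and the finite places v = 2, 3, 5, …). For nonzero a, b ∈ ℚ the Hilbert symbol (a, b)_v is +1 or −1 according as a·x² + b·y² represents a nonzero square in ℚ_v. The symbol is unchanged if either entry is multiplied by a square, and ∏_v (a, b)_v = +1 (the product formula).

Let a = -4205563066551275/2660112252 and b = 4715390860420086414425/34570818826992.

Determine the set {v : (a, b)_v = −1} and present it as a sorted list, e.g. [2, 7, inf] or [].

Mod squares: a ≡ -77, b ≡ 51359. Check v ∈ {∞, 2, 3, 5, 7, 11, 13, 19, 23, 29, 41}.
v=19: a=19^-4·(≡15), b=19^-6·(≡2) mod 19; (15|19)=-1, (2|19)=-1; (−1)^{-4·-6·9}·(-1)^-6·(-1)^-4 = +1.
v=7: a=7^-1·(≡5), b=7^-1·(≡1) mod 7; (5|7)=-1, (1|7)=+1; (−1)^{-1·-1·3}·(-1)^-1·(+1)^-1 = +1.
v=23: a=23^2·(≡19), b=23^3·(≡2) mod 23; (19|23)=-1, (2|23)=+1; (−1)^{2·3·11}·(-1)^3·(+1)^2 = -1.
v=13: a=13^2·(≡12), b=13^2·(≡9) mod 13; (12|13)=+1, (9|13)=+1; (−1)^{2·2·6}·(+1)^2·(+1)^2 = +1.
v=5: a=5^2·(≡2), b=5^2·(≡1) mod 5; (2|5)=-1, (1|5)=+1; (−1)^{2·2·2}·(-1)^2·(+1)^2 = +1.
v=11: a=11^3·(≡9), b=11^3·(≡1) mod 11; (9|11)=+1, (1|11)=+1; (−1)^{3·3·5}·(+1)^3·(+1)^3 = -1.
v=29: a=29^2·(≡8), b=29^3·(≡17) mod 29; (8|29)=-1, (17|29)=-1; (−1)^{2·3·14}·(-1)^3·(-1)^2 = -1.
v=3: a=3^-6·(≡1), b=3^-8·(≡2) mod 3; (1|3)=+1, (2|3)=-1; (−1)^{-6·-8·1}·(+1)^-8·(-1)^-6 = +1.
v=41: a=41^2·(≡25), b=41^4·(≡29) mod 41; (25|41)=+1, (29|41)=-1; (−1)^{2·4·20}·(+1)^4·(-1)^2 = +1.
v=2: v_2(a)=-2, v_2(b)=-4; units ≡ 3, 7 (mod 8); ε·ε+αω+βω = 1·1+-2·0+-4·1 ≡ 1  ⇒  (a,b)_2 = -1.
v=∞: -77 < 0 and 51359 > 0  ⇒  (a,b)_∞ = +1.
(-77, 51359 / ℚ) ramifies at {2, 11, 23, 29}: a division algebra.

[2, 11, 23, 29]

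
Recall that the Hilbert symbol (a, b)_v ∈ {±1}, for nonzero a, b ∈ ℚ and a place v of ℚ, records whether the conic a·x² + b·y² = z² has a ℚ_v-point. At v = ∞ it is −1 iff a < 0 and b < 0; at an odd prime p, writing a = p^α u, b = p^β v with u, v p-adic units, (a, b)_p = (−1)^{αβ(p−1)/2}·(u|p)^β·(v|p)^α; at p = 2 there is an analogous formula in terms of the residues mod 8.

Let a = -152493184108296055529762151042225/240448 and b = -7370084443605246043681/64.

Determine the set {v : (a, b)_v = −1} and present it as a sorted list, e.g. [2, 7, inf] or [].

[2, 13, 41, inf]

Mod squares: a ≡ -576173, b ≡ -481. Check v ∈ {∞, 2, 3, 5, 7, 11, 13, 17, 23, 31, 37, 41, 47}.
v=13: a=13^-1·(≡4), b=13^1·(≡11) mod 13; (4|13)=+1, (11|13)=-1; (−1)^{-1·1·6}·(+1)^1·(-1)^-1 = -1.
v=31: a=31^2·(≡23), b=31^2·(≡27) mod 31; (23|31)=-1, (27|31)=-1; (−1)^{2·2·15}·(-1)^2·(-1)^2 = +1.
v=17: a=17^-2·(≡15), b=17^0·(≡12) mod 17; (15|17)=+1, (12|17)=-1; (−1)^{-2·0·8}·(+1)^0·(-1)^-2 = +1.
v=2: v_2(a)=-6, v_2(b)=-6; units ≡ 3, 7 (mod 8); ε·ε+αω+βω = 1·1+-6·0+-6·1 ≡ 1  ⇒  (a,b)_2 = -1.
v=11: a=11^2·(≡6), b=11^2·(≡5) mod 11; (6|11)=-1, (5|11)=+1; (−1)^{2·2·5}·(-1)^2·(+1)^2 = +1.
v=3: a=3^8·(≡1), b=3^0·(≡2) mod 3; (1|3)=+1, (2|3)=-1; (−1)^{8·0·1}·(+1)^0·(-1)^8 = +1.
v=∞: -576173 < 0 and -481 < 0  ⇒  (a,b)_∞ = -1.
v=5: a=5^2·(≡2), b=5^0·(≡1) mod 5; (2|5)=-1, (1|5)=+1; (−1)^{2·0·2}·(-1)^0·(+1)^2 = +1.
v=7: a=7^2·(≡4), b=7^2·(≡1) mod 7; (4|7)=+1, (1|7)=+1; (−1)^{2·2·3}·(+1)^2·(+1)^2 = +1.
v=23: a=23^3·(≡10), b=23^2·(≡13) mod 23; (10|23)=-1, (13|23)=+1; (−1)^{3·2·11}·(-1)^2·(+1)^3 = +1.
v=47: a=47^3·(≡42), b=47^2·(≡6) mod 47; (42|47)=+1, (6|47)=+1; (−1)^{3·2·23}·(+1)^2·(+1)^3 = +1.
v=41: a=41^3·(≡9), b=41^2·(≡27) mod 41; (9|41)=+1, (27|41)=-1; (−1)^{3·2·20}·(+1)^2·(-1)^3 = -1.
v=37: a=37^4·(≡4), b=37^3·(≡22) mod 37; (4|37)=+1, (22|37)=-1; (−1)^{4·3·18}·(+1)^3·(-1)^4 = +1.
|Ram(-576173, -481)| = 4, even; anisotropic at {2, 13, 41, ∞}.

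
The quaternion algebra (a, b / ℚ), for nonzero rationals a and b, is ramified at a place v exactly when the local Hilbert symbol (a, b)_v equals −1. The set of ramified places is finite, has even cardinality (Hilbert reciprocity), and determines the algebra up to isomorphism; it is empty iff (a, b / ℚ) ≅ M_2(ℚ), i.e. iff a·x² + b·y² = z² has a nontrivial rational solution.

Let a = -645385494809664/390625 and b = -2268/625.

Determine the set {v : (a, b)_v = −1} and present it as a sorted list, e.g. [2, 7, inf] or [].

(a, b) ≡ (-31367009, -7) mod (ℚ^×)²; places V = {2, 3, 5, 7, 23, 29, 31, 37, 41, ∞}.
(a,b)_31: α=1, u≡4; β=0, v≡30 (mod 31); (4|31)=+1, (30|31)=-1; sign (−1)^0·+1^0·-1^1 = -1.
(a,b)_37: α=1, u≡23; β=0, v≡12 (mod 37); (23|37)=-1, (12|37)=+1; sign (−1)^0·-1^0·+1^1 = +1.
(a,b)_2: α=6, β=2; u≡7, v≡1 (mod 8); ε(u)ε(v)=1·0, αω(v)=6·0, βω(u)=2·0; sum ≡ 0  ⇒  +1.
(a,b)_∞: sgn(-31367009)=−, sgn(-7)=−, so -1.
(a,b)_41: α=1, u≡35; β=0, v≡11 (mod 41); (35|41)=-1, (11|41)=-1; sign (−1)^0·-1^0·-1^1 = -1.
(a,b)_3: α=8, u≡1; β=4, v≡2 (mod 3); (1|3)=+1, (2|3)=-1; sign (−1)^0·+1^4·-1^8 = +1.
(a,b)_5: α=-8, u≡1; β=-4, v≡2 (mod 5); (1|5)=+1, (2|5)=-1; sign (−1)^0·+1^-4·-1^-8 = +1.
(a,b)_29: α=1, u≡10; β=0, v≡25 (mod 29); (10|29)=-1, (25|29)=+1; sign (−1)^0·-1^0·+1^1 = +1.
(a,b)_7: α=2, u≡6; β=1, v≡6 (mod 7); (6|7)=-1, (6|7)=-1; sign (−1)^0·-1^1·-1^2 = -1.
(a,b)_23: α=1, u≡6; β=0, v≡8 (mod 23); (6|23)=+1, (8|23)=+1; sign (−1)^0·+1^0·+1^1 = +1.
|Ram(-31367009, -7)| = 4, even; anisotropic at {7, 31, 41, ∞}.

[7, 31, 41, inf]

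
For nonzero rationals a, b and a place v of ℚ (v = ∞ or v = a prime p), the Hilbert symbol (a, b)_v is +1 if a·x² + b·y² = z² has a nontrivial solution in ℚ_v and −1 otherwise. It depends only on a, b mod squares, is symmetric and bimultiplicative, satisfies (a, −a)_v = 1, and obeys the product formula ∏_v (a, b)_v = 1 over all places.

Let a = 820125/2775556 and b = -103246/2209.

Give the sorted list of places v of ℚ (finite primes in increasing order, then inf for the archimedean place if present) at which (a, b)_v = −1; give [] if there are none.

(a, b) ≡ (5, -286) mod (ℚ^×)²; places V = {2, 3, 5, 7, 11, 13, 17, 19, 47, ∞}.
(a,b)_19: α=0, u≡5; β=2, v≡15 (mod 19); (5|19)=+1, (15|19)=-1; sign (−1)^0·+1^2·-1^0 = +1.
(a,b)_∞: sgn(5)=+, sgn(-286)=−, so +1.
(a,b)_47: α=0, u≡43; β=-2, v≡13 (mod 47); (43|47)=-1, (13|47)=-1; sign (−1)^0·-1^-2·-1^0 = +1.
(a,b)_7: α=-4, u≡5; β=0, v≡1 (mod 7); (5|7)=-1, (1|7)=+1; sign (−1)^0·-1^0·+1^-4 = +1.
(a,b)_11: α=0, u≡3; β=1, v≡7 (mod 11); (3|11)=+1, (7|11)=-1; sign (−1)^0·+1^1·-1^0 = +1.
(a,b)_13: α=0, u≡5; β=1, v≡12 (mod 13); (5|13)=-1, (12|13)=+1; sign (−1)^0·-1^1·+1^0 = -1.
(a,b)_5: α=3, u≡1; β=0, v≡1 (mod 5); (1|5)=+1, (1|5)=+1; sign (−1)^0·+1^0·+1^3 = +1.
(a,b)_2: α=-2, β=1; u≡5, v≡1 (mod 8); ε(u)ε(v)=0·0, αω(v)=-2·0, βω(u)=1·1; sum ≡ 1  ⇒  -1.
(a,b)_17: α=-2, u≡6; β=0, v≡5 (mod 17); (6|17)=-1, (5|17)=-1; sign (−1)^0·-1^0·-1^-2 = +1.
(a,b)_3: α=8, u≡2; β=0, v≡2 (mod 3); (2|3)=-1, (2|3)=-1; sign (−1)^0·-1^0·-1^8 = +1.
Ram(5, -286) = {2, 13}; no ℚ_2-point on the conic.

[2, 13]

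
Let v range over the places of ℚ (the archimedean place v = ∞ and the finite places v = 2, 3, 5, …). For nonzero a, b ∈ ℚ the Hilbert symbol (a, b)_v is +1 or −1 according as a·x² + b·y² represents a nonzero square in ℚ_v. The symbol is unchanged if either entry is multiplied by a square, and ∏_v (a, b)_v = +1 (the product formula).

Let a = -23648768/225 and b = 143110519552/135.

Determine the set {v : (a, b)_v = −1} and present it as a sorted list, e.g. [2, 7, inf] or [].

Mod squares: a ≡ -92378, b ≡ 2805. Check v ∈ {∞, 2, 3, 5, 7, 11, 13, 17, 19}.
v=13: a=13^1·(≡8), b=13^2·(≡3) mod 13; (8|13)=-1, (3|13)=+1; (−1)^{1·2·6}·(-1)^2·(+1)^1 = +1.
v=17: a=17^1·(≡10), b=17^1·(≡14) mod 17; (10|17)=-1, (14|17)=-1; (−1)^{1·1·8}·(-1)^1·(-1)^1 = +1.
v=3: a=3^-2·(≡1), b=3^-3·(≡2) mod 3; (1|3)=+1, (2|3)=-1; (−1)^{-2·-3·1}·(+1)^-3·(-1)^-2 = +1.
v=11: a=11^1·(≡8), b=11^1·(≡2) mod 11; (8|11)=-1, (2|11)=-1; (−1)^{1·1·5}·(-1)^1·(-1)^1 = -1.
v=2: v_2(a)=9, v_2(b)=8; units ≡ 3, 5 (mod 8); ε·ε+αω+βω = 1·0+9·1+8·1 ≡ 1  ⇒  (a,b)_2 = -1.
v=∞: -92378 < 0 and 2805 > 0  ⇒  (a,b)_∞ = +1.
v=7: a=7^0·(≡4), b=7^2·(≡5) mod 7; (4|7)=+1, (5|7)=-1; (−1)^{0·2·3}·(+1)^2·(-1)^0 = +1.
v=5: a=5^-2·(≡3), b=5^-1·(≡1) mod 5; (3|5)=-1, (1|5)=+1; (−1)^{-2·-1·2}·(-1)^-1·(+1)^-2 = -1.
v=19: a=19^1·(≡13), b=19^2·(≡12) mod 19; (13|19)=-1, (12|19)=-1; (−1)^{1·2·9}·(-1)^2·(-1)^1 = -1.
(-92378, 2805 / ℚ) ramifies at {2, 5, 11, 19}: a division algebra.

[2, 5, 11, 19]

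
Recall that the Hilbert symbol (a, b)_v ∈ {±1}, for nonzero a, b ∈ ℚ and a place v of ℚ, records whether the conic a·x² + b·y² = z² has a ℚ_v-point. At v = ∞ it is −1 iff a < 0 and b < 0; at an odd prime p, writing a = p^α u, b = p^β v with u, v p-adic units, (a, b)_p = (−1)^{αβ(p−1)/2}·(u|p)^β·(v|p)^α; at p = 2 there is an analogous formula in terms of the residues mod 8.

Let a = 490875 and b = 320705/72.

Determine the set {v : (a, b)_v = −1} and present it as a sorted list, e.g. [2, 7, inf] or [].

(a, b) ≡ (19635, 13090) mod (ℚ^×)²; places V = {2, 3, 5, 7, 11, 17, ∞}.
(a,b)_7: α=1, u≡6; β=3, v≡2 (mod 7); (6|7)=-1, (2|7)=+1; sign (−1)^1·-1^3·+1^1 = +1.
(a,b)_17: α=1, u≡9; β=1, v≡3 (mod 17); (9|17)=+1, (3|17)=-1; sign (−1)^0·+1^1·-1^1 = -1.
(a,b)_5: α=3, u≡2; β=1, v≡3 (mod 5); (2|5)=-1, (3|5)=-1; sign (−1)^0·-1^1·-1^3 = +1.
(a,b)_11: α=1, u≡9; β=1, v≡10 (mod 11); (9|11)=+1, (10|11)=-1; sign (−1)^1·+1^1·-1^1 = +1.
(a,b)_3: α=1, u≡2; β=-2, v≡1 (mod 3); (2|3)=-1, (1|3)=+1; sign (−1)^0·-1^-2·+1^1 = +1.
(a,b)_2: α=0, β=-3; u≡3, v≡1 (mod 8); ε(u)ε(v)=1·0, αω(v)=0·0, βω(u)=-3·1; sum ≡ 1  ⇒  -1.
(a,b)_∞: sgn(19635)=+, sgn(13090)=+, so +1.
Ram(19635, 13090) = {2, 17}; no ℚ_2-point on the conic.

[2, 17]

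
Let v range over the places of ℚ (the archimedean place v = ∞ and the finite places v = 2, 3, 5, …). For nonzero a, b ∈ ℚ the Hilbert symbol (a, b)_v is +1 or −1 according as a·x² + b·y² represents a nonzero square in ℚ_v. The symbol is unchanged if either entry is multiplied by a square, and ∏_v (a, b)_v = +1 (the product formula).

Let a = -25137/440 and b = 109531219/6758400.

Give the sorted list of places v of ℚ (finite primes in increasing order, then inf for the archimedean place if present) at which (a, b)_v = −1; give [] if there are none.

(a, b) ≡ (-6270, 1254) mod (ℚ^×)²; places V = {2, 3, 5, 7, 11, 19, ∞}.
(a,b)_11: α=-1, u≡6; β=-1, v≡1 (mod 11); (6|11)=-1, (1|11)=+1; sign (−1)^1·-1^-1·+1^-1 = +1.
(a,b)_2: α=-3, β=-13; u≡1, v≡3 (mod 8); ε(u)ε(v)=0·1, αω(v)=-3·1, βω(u)=-13·0; sum ≡ 1  ⇒  -1.
(a,b)_5: α=-1, u≡1; β=-2, v≡4 (mod 5); (1|5)=+1, (4|5)=+1; sign (−1)^0·+1^-2·+1^-1 = +1.
(a,b)_19: α=1, u≡15; β=1, v≡6 (mod 19); (15|19)=-1, (6|19)=+1; sign (−1)^1·-1^1·+1^1 = +1.
(a,b)_∞: sgn(-6270)=−, sgn(1254)=+, so +1.
(a,b)_3: α=3, u≡1; β=-1, v≡1 (mod 3); (1|3)=+1, (1|3)=+1; sign (−1)^1·+1^-1·+1^3 = -1.
(a,b)_7: α=2, u≡2; β=8, v≡1 (mod 7); (2|7)=+1, (1|7)=+1; sign (−1)^0·+1^8·+1^2 = +1.
|Ram(-6270, 1254)| = 2, even; anisotropic at {2, 3}.

[2, 3]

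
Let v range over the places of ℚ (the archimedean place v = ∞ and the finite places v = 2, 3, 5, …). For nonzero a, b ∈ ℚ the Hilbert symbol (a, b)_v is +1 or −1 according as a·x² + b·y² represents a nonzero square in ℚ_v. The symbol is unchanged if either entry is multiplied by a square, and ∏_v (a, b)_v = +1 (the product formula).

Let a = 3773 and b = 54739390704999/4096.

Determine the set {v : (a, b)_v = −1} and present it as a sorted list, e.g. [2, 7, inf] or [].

(a, b) ≡ (77, 630591) mod (ℚ^×)²; places V = {2, 3, 7, 11, 13, 19, 23, 37, ∞}.
(a,b)_13: α=0, u≡3; β=1, v≡12 (mod 13); (3|13)=+1, (12|13)=+1; sign (−1)^0·+1^1·+1^0 = +1.
(a,b)_∞: sgn(77)=+, sgn(630591)=+, so +1.
(a,b)_23: α=0, u≡1; β=1, v≡2 (mod 23); (1|23)=+1, (2|23)=+1; sign (−1)^0·+1^1·+1^0 = +1.
(a,b)_3: α=0, u≡2; β=1, v≡2 (mod 3); (2|3)=-1, (2|3)=-1; sign (−1)^0·-1^1·-1^0 = -1.
(a,b)_2: α=0, β=-12; u≡5, v≡7 (mod 8); ε(u)ε(v)=0·1, αω(v)=0·0, βω(u)=-12·1; sum ≡ 0  ⇒  +1.
(a,b)_37: α=0, u≡36; β=1, v≡22 (mod 37); (36|37)=+1, (22|37)=-1; sign (−1)^0·+1^1·-1^0 = +1.
(a,b)_7: α=3, u≡4; β=2, v≡3 (mod 7); (4|7)=+1, (3|7)=-1; sign (−1)^0·+1^2·-1^3 = -1.
(a,b)_11: α=1, u≡2; β=6, v≡9 (mod 11); (2|11)=-1, (9|11)=+1; sign (−1)^0·-1^6·+1^1 = +1.
(a,b)_19: α=0, u≡11; β=1, v≡15 (mod 19); (11|19)=+1, (15|19)=-1; sign (−1)^0·+1^1·-1^0 = +1.
Ram(77, 630591) = {3, 7}; no ℚ_3-point on the conic.

[3, 7]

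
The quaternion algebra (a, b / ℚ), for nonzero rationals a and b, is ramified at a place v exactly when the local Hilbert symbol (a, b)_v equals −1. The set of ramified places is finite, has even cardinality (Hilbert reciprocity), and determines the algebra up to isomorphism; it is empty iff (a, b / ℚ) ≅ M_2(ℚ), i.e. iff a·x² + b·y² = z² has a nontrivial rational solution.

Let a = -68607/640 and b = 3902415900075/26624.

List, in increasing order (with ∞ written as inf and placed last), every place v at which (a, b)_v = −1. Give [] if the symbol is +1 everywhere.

[2, 5, 7, 11, 13, 23]

Mod squares: a ≡ -70, b ≡ 782782. Check v ∈ {∞, 2, 3, 5, 7, 11, 13, 17, 23}.
v=7: a=7^1·(≡2), b=7^1·(≡2) mod 7; (2|7)=+1, (2|7)=+1; (−1)^{1·1·3}·(+1)^1·(+1)^1 = -1.
v=13: a=13^0·(≡11), b=13^-1·(≡8) mod 13; (11|13)=-1, (8|13)=-1; (−1)^{0·-1·6}·(-1)^-1·(-1)^0 = -1.
v=23: a=23^0·(≡11), b=23^3·(≡15) mod 23; (11|23)=-1, (15|23)=-1; (−1)^{0·3·11}·(-1)^3·(-1)^0 = -1.
v=∞: -70 < 0 and 782782 > 0  ⇒  (a,b)_∞ = +1.
v=3: a=3^4·(≡2), b=3^4·(≡1) mod 3; (2|3)=-1, (1|3)=+1; (−1)^{4·4·1}·(-1)^4·(+1)^4 = +1.
v=17: a=17^0·(≡2), b=17^1·(≡12) mod 17; (2|17)=+1, (12|17)=-1; (−1)^{0·1·8}·(+1)^1·(-1)^0 = +1.
v=11: a=11^2·(≡8), b=11^3·(≡5) mod 11; (8|11)=-1, (5|11)=+1; (−1)^{2·3·5}·(-1)^3·(+1)^2 = -1.
v=2: v_2(a)=-7, v_2(b)=-11; units ≡ 5, 7 (mod 8); ε·ε+αω+βω = 0·1+-7·0+-11·1 ≡ 1  ⇒  (a,b)_2 = -1.
v=5: a=5^-1·(≡1), b=5^2·(≡2) mod 5; (1|5)=+1, (2|5)=-1; (−1)^{-1·2·2}·(+1)^2·(-1)^-1 = -1.
|Ram(-70, 782782)| = 6, even; anisotropic at {2, 5, 7, 11, 13, 23}.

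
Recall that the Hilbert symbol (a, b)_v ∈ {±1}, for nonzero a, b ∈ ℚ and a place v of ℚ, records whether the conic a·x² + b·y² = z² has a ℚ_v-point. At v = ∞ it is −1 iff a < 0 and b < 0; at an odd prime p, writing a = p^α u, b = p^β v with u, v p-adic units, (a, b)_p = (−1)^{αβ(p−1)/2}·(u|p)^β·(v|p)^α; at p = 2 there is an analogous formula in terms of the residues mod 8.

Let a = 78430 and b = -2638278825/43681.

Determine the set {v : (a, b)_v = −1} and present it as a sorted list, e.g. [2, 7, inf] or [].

(a, b) ≡ (78430, -897) mod (ℚ^×)²; places V = {2, 3, 5, 7, 11, 13, 19, 23, 31, ∞}.
(a,b)_23: α=1, u≡6; β=1, v≡14 (mod 23); (6|23)=+1, (14|23)=-1; sign (−1)^1·+1^1·-1^1 = +1.
(a,b)_11: α=1, u≡2; β=-2, v≡3 (mod 11); (2|11)=-1, (3|11)=+1; sign (−1)^0·-1^-2·+1^1 = +1.
(a,b)_∞: sgn(78430)=+, sgn(-897)=−, so +1.
(a,b)_2: α=1, β=0; u≡7, v≡7 (mod 8); ε(u)ε(v)=1·1, αω(v)=1·0, βω(u)=0·0; sum ≡ 1  ⇒  -1.
(a,b)_5: α=1, u≡1; β=2, v≡2 (mod 5); (1|5)=+1, (2|5)=-1; sign (−1)^0·+1^2·-1^1 = -1.
(a,b)_13: α=0, u≡1; β=1, v≡9 (mod 13); (1|13)=+1, (9|13)=+1; sign (−1)^0·+1^1·+1^0 = +1.
(a,b)_31: α=1, u≡19; β=0, v≡7 (mod 31); (19|31)=+1, (7|31)=+1; sign (−1)^0·+1^0·+1^1 = +1.
(a,b)_3: α=0, u≡1; β=1, v≡1 (mod 3); (1|3)=+1, (1|3)=+1; sign (−1)^0·+1^1·+1^0 = +1.
(a,b)_7: α=0, u≡2; β=6, v≡3 (mod 7); (2|7)=+1, (3|7)=-1; sign (−1)^0·+1^6·-1^0 = +1.
(a,b)_19: α=0, u≡17; β=-2, v≡2 (mod 19); (17|19)=+1, (2|19)=-1; sign (−1)^0·+1^-2·-1^0 = +1.
(78430, -897 / ℚ) ramifies at {2, 5}: a division algebra.

[2, 5]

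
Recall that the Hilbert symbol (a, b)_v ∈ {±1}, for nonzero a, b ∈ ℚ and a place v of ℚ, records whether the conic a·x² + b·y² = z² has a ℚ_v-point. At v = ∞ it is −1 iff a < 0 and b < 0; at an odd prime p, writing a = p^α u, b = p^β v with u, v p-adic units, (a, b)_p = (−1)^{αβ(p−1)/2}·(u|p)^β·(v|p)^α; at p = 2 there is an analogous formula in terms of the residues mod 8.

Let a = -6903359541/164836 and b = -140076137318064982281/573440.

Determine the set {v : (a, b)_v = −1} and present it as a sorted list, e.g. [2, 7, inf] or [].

[7, 17, 31, inf]

(a, b) ≡ (-221, -120435) mod (ℚ^×)²; places V = {2, 3, 5, 7, 13, 17, 23, 29, 31, 37, ∞}.
(a,b)_5: α=0, u≡4; β=-1, v≡3 (mod 5); (4|5)=+1, (3|5)=-1; sign (−1)^0·+1^-1·-1^0 = +1.
(a,b)_3: α=10, u≡1; β=11, v≡1 (mod 3); (1|3)=+1, (1|3)=+1; sign (−1)^0·+1^11·+1^10 = +1.
(a,b)_31: α=0, u≡26; β=1, v≡11 (mod 31); (26|31)=-1, (11|31)=-1; sign (−1)^0·-1^1·-1^0 = -1.
(a,b)_23: α=2, u≡4; β=0, v≡1 (mod 23); (4|23)=+1, (1|23)=+1; sign (−1)^0·+1^0·+1^2 = +1.
(a,b)_17: α=1, u≡16; β=6, v≡14 (mod 17); (16|17)=+1, (14|17)=-1; sign (−1)^0·+1^6·-1^1 = -1.
(a,b)_2: α=-2, β=-14; u≡3, v≡5 (mod 8); ε(u)ε(v)=1·0, αω(v)=-2·1, βω(u)=-14·1; sum ≡ 0  ⇒  +1.
(a,b)_∞: sgn(-221)=−, sgn(-120435)=−, so -1.
(a,b)_7: α=-2, u≡5; β=-1, v≡2 (mod 7); (5|7)=-1, (2|7)=+1; sign (−1)^0·-1^-1·+1^-2 = -1.
(a,b)_29: α=-2, u≡3; β=0, v≡15 (mod 29); (3|29)=-1, (15|29)=-1; sign (−1)^0·-1^0·-1^-2 = +1.
(a,b)_37: α=0, u≡4; β=1, v≡27 (mod 37); (4|37)=+1, (27|37)=+1; sign (−1)^0·+1^1·+1^0 = +1.
(a,b)_13: α=1, u≡1; β=4, v≡9 (mod 13); (1|13)=+1, (9|13)=+1; sign (−1)^0·+1^4·+1^1 = +1.
(-221, -120435 / ℚ) ramifies at {7, 17, 31, ∞}: a division algebra.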